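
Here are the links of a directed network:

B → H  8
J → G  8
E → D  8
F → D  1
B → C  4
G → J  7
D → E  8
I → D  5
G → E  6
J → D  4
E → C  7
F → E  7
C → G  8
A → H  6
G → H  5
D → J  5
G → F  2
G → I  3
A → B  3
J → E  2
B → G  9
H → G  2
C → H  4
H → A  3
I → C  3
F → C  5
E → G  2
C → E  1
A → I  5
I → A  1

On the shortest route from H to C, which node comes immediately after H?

Candidate routes:
H–G–F–C: 2+2+5 = 9
H–A–B–C: 3+3+4 = 10
H–G–I–C: 2+3+3 = 8
H–A–I–C: 3+5+3 = 11
Cheapest is H–G–I–C at 8.
So from H the first move is to G.

G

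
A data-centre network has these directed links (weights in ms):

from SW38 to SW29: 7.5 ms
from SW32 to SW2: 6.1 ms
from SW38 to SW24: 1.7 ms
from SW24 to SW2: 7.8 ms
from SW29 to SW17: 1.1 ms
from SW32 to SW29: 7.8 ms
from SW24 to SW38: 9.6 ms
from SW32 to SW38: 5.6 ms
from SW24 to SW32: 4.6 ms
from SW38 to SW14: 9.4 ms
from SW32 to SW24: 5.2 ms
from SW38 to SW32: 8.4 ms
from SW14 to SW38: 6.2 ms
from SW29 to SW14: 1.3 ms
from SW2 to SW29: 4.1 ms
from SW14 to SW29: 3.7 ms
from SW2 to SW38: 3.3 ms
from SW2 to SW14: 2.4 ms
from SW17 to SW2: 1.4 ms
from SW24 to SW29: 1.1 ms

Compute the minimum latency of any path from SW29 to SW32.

Running Dijkstra from SW29:
SW29: 0
SW17: 1.1  (via SW29)
SW14: 1.3  (via SW29)
SW2: 2.5  (via SW17)
SW38: 5.8  (via SW2)
SW24: 7.5  (via SW38)
SW32: 12.1  (via SW24)
Shortest route: SW29–SW17–SW2–SW38–SW24–SW32 = 12.1 ms.

12.1 ms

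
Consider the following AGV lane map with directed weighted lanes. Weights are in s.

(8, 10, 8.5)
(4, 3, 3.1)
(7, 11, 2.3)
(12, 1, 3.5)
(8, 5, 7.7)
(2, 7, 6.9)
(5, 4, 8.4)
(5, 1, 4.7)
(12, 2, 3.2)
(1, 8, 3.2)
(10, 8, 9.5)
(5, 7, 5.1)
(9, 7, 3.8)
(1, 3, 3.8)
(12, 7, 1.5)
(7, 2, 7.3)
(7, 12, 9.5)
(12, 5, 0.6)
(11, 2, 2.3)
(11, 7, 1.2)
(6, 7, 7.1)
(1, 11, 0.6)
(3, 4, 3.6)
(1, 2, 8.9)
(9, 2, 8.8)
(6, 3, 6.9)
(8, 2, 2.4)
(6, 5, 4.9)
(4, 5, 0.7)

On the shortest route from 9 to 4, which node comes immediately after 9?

7

Candidate routes:
9–7–12–5–4: 3.8+9.5+0.6+8.4 = 22.3
9–7–12–1–3–4: 3.8+9.5+3.5+3.8+3.6 = 24.2
9–7–12–5–1–3–4: 3.8+9.5+0.6+4.7+3.8+3.6 = 26
Cheapest is 9–7–12–5–4 at 22.3 s.
So from 9 the first move is to 7.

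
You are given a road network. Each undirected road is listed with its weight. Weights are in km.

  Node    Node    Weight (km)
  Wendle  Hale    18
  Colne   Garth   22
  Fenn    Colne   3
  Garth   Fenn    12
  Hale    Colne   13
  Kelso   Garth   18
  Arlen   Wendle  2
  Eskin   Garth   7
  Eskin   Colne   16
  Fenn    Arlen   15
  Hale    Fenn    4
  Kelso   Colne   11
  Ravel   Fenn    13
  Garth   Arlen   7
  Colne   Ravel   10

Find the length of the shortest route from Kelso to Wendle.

27 km

Running Dijkstra from Kelso:
Kelso: 0
Colne: 11  (via Kelso)
Fenn: 14  (via Colne)
Hale: 18  (via Fenn)
Garth: 18  (via Kelso)
Ravel: 21  (via Colne)
Arlen: 25  (via Garth)
Eskin: 25  (via Garth)
Wendle: 27  (via Arlen)
Shortest route: Kelso–Garth–Arlen–Wendle = 27 km.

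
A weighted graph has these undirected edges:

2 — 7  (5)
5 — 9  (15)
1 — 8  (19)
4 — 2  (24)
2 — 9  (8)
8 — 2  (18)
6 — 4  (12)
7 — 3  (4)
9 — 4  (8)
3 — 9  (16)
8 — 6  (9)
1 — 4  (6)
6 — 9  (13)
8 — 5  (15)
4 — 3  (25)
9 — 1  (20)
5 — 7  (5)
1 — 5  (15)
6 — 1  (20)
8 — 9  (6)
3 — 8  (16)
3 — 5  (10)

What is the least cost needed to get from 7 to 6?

26

Candidate routes:
7–5–8–6: 5+15+9 = 29
7–2–9–8–6: 5+8+6+9 = 28
7–2–9–6: 5+8+13 = 26
The minimum is 26 via 7–2–9–6.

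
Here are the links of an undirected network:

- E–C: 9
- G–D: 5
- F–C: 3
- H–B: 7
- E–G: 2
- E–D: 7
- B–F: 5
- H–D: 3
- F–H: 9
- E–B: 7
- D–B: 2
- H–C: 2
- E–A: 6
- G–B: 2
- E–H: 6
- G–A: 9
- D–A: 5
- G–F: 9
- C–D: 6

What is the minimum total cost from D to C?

5

Running Dijkstra from D:
D: 0
B: 2  (via D)
H: 3  (via D)
G: 4  (via B)
A: 5  (via D)
C: 5  (via H)
Shortest route: D–H–C = 5.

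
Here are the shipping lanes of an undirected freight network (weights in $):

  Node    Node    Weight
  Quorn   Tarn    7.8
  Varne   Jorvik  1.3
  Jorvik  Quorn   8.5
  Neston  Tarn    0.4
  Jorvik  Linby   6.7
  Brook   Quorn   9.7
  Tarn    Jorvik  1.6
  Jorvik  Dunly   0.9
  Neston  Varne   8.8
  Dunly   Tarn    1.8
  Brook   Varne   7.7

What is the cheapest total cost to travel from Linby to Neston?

$8.7

Running Dijkstra from Linby:
Linby: 0
Jorvik: 6.7  (via Linby)
Dunly: 7.6  (via Jorvik)
Varne: 8  (via Jorvik)
Tarn: 8.3  (via Jorvik)
Neston: 8.7  (via Tarn)
Shortest route: Linby–Jorvik–Tarn–Neston = $8.7.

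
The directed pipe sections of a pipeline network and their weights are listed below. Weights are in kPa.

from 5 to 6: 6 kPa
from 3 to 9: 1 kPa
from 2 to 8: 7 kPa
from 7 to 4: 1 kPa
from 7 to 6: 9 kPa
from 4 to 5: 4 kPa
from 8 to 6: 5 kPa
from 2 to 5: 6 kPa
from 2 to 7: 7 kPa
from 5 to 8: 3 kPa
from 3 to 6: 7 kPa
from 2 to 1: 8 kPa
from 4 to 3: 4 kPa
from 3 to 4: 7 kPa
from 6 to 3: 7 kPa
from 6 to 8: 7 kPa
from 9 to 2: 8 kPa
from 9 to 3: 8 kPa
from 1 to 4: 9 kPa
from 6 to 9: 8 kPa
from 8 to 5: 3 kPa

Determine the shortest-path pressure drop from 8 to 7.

Running Dijkstra from 8:
8: 0
5: 3  (via 8)
6: 5  (via 8)
3: 12  (via 6)
9: 13  (via 6)
4: 19  (via 3)
2: 21  (via 9)
7: 28  (via 2)
Shortest route: 8–6–9–2–7 = 28 kPa.

28 kPa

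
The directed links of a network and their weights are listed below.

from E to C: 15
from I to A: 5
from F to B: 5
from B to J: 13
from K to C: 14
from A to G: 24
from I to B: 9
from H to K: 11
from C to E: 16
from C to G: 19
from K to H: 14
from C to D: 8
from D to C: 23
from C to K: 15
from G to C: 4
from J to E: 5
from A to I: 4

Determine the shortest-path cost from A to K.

43

Running Dijkstra from A:
A: 0
I: 4  (via A)
B: 13  (via I)
G: 24  (via A)
J: 26  (via B)
C: 28  (via G)
E: 31  (via J)
D: 36  (via C)
K: 43  (via C)
Shortest route: A–G–C–K = 43.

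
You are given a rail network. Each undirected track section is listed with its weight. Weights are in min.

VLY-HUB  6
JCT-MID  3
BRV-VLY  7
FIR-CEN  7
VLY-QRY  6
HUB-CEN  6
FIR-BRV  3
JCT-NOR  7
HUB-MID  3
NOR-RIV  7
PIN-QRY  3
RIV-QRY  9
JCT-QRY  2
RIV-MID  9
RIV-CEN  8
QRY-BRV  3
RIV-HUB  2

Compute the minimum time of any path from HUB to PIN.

11 min

Candidate routes:
HUB → MID → JCT → QRY → PIN: 3+3+2+3 = 11
HUB → RIV → QRY → PIN: 2+9+3 = 14
Cheapest is HUB → MID → JCT → QRY → PIN at 11 min.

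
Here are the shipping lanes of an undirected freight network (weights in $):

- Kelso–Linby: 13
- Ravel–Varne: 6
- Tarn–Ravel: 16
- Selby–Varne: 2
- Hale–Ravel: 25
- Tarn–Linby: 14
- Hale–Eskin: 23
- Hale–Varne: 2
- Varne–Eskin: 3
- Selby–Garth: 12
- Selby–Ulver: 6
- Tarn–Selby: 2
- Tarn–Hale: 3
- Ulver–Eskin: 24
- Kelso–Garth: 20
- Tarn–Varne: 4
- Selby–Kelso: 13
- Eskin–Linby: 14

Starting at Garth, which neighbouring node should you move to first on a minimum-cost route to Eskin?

Selby

Candidate routes:
Garth–Selby–Tarn–Varne–Eskin: 12+2+4+3 = 21
Garth–Selby–Varne–Eskin: 12+2+3 = 17
Garth–Selby–Tarn–Hale–Varne–Eskin: 12+2+3+2+3 = 22
Garth–Kelso–Selby–Varne–Eskin: 20+13+2+3 = 38
The minimum is $17 via Garth–Selby–Varne–Eskin.
So from Garth the first move is to Selby.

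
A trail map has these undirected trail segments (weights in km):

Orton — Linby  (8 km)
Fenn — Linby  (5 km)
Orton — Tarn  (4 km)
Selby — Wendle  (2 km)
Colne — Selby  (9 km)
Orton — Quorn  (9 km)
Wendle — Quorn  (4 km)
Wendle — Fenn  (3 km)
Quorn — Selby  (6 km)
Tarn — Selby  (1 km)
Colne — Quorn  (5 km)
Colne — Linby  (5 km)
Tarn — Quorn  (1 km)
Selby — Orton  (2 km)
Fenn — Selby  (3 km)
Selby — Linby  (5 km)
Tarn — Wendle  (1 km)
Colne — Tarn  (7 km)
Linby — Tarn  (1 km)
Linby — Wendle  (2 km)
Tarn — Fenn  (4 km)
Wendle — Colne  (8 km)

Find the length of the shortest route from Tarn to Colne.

6 km

Settle nodes by increasing distance from Tarn:
Tarn: 0
Quorn: 1  (via Tarn)
Wendle: 1  (via Tarn)
Linby: 1  (via Tarn)
Selby: 1  (via Tarn)
Orton: 3  (via Selby)
Fenn: 4  (via Tarn)
Colne: 6  (via Quorn)
Shortest route: Tarn–Quorn–Colne = 6 km.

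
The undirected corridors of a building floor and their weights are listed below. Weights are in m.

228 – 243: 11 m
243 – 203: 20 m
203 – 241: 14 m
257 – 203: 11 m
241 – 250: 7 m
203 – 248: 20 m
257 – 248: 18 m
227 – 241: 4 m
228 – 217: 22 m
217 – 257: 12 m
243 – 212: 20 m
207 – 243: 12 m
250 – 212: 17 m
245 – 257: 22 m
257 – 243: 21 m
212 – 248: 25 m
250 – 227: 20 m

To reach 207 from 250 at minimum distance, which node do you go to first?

Enumerating some paths:
250 → 212 → 243 → 207: 17+20+12 = 49
250 → 241 → 203 → 243 → 207: 7+14+20+12 = 53
The minimum is 49 m via 250 → 212 → 243 → 207.
So from 250 the first move is to 212.

212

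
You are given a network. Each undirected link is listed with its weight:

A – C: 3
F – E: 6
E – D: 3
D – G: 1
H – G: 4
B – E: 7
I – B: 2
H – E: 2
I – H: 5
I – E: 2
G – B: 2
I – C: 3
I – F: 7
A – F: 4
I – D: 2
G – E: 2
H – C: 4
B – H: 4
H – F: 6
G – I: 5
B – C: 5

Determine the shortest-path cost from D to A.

8

Compare a few routes:
D - G - B - C - A: 1+2+5+3 = 11
D - I - C - A: 2+3+3 = 8
D - E - I - C - A: 3+2+3+3 = 11
D - G - E - I - C - A: 1+2+2+3+3 = 11
Cheapest is D - I - C - A at 8.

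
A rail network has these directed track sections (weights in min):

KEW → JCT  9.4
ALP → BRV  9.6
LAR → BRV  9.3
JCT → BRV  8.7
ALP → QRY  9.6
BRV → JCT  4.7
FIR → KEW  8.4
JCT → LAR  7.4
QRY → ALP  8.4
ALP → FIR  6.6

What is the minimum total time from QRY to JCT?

Compare a few routes:
QRY - ALP - BRV - JCT: 8.4+9.6+4.7 = 22.7
QRY - ALP - FIR - KEW - JCT: 8.4+6.6+8.4+9.4 = 32.8
Cheapest is QRY - ALP - BRV - JCT at 22.7 min.

22.7 min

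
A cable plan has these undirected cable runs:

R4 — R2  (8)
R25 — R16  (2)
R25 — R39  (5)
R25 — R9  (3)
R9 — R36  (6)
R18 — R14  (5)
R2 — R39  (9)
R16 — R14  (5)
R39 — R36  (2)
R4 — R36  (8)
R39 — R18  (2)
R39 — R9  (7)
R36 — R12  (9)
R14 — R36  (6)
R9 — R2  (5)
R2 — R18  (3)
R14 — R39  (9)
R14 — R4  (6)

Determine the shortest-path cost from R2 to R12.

Settle nodes by increasing distance from R2:
R2: 0
R18: 3  (via R2)
R39: 5  (via R18)
R9: 5  (via R2)
R36: 7  (via R39)
R14: 8  (via R18)
R25: 8  (via R9)
R4: 8  (via R2)
R16: 10  (via R25)
R12: 16  (via R36)
Shortest route: R2 → R18 → R39 → R36 → R12 = 16.

16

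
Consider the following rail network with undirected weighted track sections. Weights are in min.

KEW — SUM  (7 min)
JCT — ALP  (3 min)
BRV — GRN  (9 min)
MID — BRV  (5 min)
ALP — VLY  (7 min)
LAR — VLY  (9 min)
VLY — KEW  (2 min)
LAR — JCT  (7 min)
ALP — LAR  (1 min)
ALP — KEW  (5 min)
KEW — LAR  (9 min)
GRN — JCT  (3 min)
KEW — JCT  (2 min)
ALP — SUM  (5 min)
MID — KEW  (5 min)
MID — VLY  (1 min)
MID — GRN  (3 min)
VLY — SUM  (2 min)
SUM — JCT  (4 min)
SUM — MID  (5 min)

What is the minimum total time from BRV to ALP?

13 min

Settle nodes by increasing distance from BRV:
BRV: 0
MID: 5  (via BRV)
VLY: 6  (via MID)
SUM: 8  (via VLY)
KEW: 8  (via VLY)
GRN: 8  (via MID)
JCT: 10  (via KEW)
ALP: 13  (via VLY)
Shortest route: BRV → MID → VLY → ALP = 13 min.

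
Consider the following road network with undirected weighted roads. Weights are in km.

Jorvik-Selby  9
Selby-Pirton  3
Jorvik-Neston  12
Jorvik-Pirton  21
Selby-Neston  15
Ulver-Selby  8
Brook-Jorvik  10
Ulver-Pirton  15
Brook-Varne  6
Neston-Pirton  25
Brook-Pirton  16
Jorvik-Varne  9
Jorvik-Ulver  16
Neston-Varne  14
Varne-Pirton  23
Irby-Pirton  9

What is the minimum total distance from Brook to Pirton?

Compare a few routes:
Brook - Jorvik - Selby - Pirton: 10+9+3 = 22
Brook - Pirton: 16 = 16
Cheapest is Brook - Pirton at 16 km.

16 km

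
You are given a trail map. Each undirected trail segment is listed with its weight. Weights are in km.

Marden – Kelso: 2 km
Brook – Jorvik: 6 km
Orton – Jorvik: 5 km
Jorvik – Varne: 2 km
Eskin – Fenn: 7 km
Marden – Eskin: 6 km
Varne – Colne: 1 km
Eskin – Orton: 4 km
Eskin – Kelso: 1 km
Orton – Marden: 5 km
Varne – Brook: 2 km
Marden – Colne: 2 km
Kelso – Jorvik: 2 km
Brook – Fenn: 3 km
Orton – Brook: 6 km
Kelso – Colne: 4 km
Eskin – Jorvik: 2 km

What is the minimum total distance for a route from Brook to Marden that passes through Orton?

11 km

Shortest Brook→Orton: Brook–Orton = 6
Shortest Orton→Marden: Orton–Marden = 5
Total via Orton: 6 + 5 = 11 km.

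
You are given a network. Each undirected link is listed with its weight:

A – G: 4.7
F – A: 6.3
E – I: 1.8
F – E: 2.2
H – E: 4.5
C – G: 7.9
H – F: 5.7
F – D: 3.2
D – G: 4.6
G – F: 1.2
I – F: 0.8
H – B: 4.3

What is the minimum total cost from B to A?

15.9

Compare a few routes:
B–H–E–F–G–A: 4.3+4.5+2.2+1.2+4.7 = 16.9
B–H–F–A: 4.3+5.7+6.3 = 16.3
B–H–F–G–A: 4.3+5.7+1.2+4.7 = 15.9
Cheapest is B–H–F–G–A at 15.9.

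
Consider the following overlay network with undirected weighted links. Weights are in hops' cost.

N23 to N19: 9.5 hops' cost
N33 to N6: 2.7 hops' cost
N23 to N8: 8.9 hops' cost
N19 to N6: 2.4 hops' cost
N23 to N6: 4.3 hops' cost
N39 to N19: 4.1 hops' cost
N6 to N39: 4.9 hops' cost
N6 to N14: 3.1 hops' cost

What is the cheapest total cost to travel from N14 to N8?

Settle nodes by increasing distance from N14:
N14: 0
N6: 3.1  (via N14)
N19: 5.5  (via N6)
N33: 5.8  (via N6)
N23: 7.4  (via N6)
N39: 8  (via N6)
N8: 16.3  (via N23)
Shortest route: N14 → N6 → N23 → N8 = 16.3 hops' cost.

16.3 hops' cost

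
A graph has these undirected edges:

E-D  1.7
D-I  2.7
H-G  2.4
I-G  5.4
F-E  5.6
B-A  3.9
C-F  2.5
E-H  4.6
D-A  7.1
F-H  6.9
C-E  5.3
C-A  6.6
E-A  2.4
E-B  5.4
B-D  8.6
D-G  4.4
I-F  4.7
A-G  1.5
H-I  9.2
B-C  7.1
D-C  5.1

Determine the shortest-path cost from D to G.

Compare a few routes:
D - G: 4.4 = 4.4
D - E - A - G: 1.7+2.4+1.5 = 5.6
The minimum is 4.4 via D - G.

4.4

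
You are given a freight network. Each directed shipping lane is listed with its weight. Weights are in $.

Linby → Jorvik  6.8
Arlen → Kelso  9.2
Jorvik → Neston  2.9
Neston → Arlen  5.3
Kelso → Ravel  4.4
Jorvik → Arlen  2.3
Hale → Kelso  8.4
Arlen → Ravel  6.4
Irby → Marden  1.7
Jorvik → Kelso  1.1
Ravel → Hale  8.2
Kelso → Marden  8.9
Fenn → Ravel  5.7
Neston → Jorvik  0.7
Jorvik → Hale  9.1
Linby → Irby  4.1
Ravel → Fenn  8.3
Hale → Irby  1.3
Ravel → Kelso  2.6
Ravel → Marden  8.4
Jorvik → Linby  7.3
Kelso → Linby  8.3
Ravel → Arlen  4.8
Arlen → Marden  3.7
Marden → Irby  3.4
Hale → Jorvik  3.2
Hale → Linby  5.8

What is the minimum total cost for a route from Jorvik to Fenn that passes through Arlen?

$17

Shortest Jorvik→Arlen: Jorvik–Arlen = 2.3
Shortest Arlen→Fenn: Arlen–Ravel–Fenn = 14.7
Total via Arlen: 2.3 + 14.7 = $17.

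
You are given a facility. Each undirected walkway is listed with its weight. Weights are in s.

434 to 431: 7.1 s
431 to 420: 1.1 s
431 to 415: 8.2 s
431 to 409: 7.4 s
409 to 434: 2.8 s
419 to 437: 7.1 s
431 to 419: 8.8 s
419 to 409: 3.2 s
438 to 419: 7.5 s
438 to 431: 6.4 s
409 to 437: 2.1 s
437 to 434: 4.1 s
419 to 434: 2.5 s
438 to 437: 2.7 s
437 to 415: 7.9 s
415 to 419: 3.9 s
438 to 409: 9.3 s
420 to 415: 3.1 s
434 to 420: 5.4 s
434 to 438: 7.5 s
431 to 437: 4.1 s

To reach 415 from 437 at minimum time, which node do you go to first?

Candidate routes:
437 - 434 - 419 - 415: 4.1+2.5+3.9 = 10.5
437 - 415: 7.9 = 7.9
437 - 431 - 420 - 415: 4.1+1.1+3.1 = 8.3
437 - 409 - 419 - 415: 2.1+3.2+3.9 = 9.2
Cheapest is 437 - 415 at 7.9 s.
So from 437 the first move is to 415.

415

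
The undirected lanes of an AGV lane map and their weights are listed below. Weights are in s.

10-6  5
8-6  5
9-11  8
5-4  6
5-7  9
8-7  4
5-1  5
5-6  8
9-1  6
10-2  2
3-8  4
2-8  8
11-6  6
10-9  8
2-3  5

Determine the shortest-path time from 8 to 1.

18 s

Enumerating some paths:
8 - 2 - 10 - 9 - 1: 8+2+8+6 = 24
8 - 7 - 5 - 1: 4+9+5 = 18
8 - 6 - 10 - 9 - 1: 5+5+8+6 = 24
The minimum is 18 s via 8 - 7 - 5 - 1.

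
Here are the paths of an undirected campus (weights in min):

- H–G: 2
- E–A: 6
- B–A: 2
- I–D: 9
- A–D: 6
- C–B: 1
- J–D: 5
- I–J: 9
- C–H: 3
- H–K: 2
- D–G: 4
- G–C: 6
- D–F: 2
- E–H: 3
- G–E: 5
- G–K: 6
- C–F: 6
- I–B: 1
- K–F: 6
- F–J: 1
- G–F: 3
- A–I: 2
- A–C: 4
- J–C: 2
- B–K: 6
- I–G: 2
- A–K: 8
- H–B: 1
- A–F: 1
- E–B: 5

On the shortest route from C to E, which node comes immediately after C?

B

Candidate routes:
C–B–E: 1+5 = 6
C–B–H–E: 1+1+3 = 5
C–H–E: 3+3 = 6
C–B–H–G–E: 1+1+2+5 = 9
The minimum is 5 min via C–B–H–E.
So from C the first move is to B.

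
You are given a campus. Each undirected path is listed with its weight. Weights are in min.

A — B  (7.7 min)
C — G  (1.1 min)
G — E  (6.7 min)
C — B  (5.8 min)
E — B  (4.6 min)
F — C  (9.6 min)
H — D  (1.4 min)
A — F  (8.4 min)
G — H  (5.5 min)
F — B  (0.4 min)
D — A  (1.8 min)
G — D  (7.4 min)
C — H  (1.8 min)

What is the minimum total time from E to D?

11 min

Compare a few routes:
E–G–H–D: 6.7+5.5+1.4 = 13.6
E–G–C–H–D: 6.7+1.1+1.8+1.4 = 11
Cheapest is E–G–C–H–D at 11 min.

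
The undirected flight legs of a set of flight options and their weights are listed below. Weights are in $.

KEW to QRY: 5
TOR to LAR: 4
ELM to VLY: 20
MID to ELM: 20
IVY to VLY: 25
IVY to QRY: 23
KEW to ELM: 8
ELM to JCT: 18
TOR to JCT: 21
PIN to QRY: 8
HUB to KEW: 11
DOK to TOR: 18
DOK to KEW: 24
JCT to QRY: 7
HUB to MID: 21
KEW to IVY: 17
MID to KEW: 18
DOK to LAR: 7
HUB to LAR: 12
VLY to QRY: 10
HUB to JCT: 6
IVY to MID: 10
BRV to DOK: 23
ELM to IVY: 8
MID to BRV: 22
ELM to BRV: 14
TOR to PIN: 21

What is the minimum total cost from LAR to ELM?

Enumerating some paths:
LAR–HUB–KEW–ELM: 12+11+8 = 31
LAR–HUB–JCT–QRY–KEW–ELM: 12+6+7+5+8 = 38
LAR–HUB–JCT–ELM: 12+6+18 = 36
LAR–DOK–KEW–ELM: 7+24+8 = 39
The minimum is $31 via LAR–HUB–KEW–ELM.

$31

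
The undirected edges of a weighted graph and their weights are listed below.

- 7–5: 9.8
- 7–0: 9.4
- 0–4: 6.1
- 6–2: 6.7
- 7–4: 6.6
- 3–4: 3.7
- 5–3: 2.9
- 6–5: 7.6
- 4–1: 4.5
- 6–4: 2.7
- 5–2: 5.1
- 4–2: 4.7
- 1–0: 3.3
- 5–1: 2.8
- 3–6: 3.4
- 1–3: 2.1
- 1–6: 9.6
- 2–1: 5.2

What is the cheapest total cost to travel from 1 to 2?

5.2

Shortest distances from 1:
1: 0
3: 2.1  (via 1)
5: 2.8  (via 1)
0: 3.3  (via 1)
4: 4.5  (via 1)
2: 5.2  (via 1)
Shortest route: 1–2 = 5.2.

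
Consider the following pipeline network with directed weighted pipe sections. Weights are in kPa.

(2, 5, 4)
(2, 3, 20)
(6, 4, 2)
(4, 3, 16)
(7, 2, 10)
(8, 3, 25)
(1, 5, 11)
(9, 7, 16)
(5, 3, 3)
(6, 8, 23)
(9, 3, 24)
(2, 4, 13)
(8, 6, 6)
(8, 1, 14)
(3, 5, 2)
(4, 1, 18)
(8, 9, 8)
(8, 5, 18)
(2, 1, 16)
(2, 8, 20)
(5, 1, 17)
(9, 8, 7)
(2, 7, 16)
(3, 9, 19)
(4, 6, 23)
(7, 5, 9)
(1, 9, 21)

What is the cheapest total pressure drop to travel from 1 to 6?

34 kPa

Candidate routes:
1–5–3–9–8–6: 11+3+19+7+6 = 46
1–9–8–6: 21+7+6 = 34
1–9–7–2–8–6: 21+16+10+20+6 = 73
1–9–7–2–4–6: 21+16+10+13+23 = 83
The minimum is 34 kPa via 1–9–8–6.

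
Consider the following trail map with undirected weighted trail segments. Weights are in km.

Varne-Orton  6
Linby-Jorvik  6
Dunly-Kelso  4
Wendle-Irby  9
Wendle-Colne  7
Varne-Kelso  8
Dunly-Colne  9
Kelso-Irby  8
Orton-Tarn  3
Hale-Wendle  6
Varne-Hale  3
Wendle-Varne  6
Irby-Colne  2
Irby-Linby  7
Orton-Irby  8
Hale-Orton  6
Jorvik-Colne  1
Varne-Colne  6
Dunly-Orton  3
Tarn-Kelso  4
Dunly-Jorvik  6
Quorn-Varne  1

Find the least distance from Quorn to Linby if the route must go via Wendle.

21 km

Shortest Quorn→Wendle: Quorn–Varne–Wendle = 7
Best Wendle to Linby: Wendle–Colne–Jorvik–Linby costing 14
Total via Wendle: 7 + 14 = 21 km.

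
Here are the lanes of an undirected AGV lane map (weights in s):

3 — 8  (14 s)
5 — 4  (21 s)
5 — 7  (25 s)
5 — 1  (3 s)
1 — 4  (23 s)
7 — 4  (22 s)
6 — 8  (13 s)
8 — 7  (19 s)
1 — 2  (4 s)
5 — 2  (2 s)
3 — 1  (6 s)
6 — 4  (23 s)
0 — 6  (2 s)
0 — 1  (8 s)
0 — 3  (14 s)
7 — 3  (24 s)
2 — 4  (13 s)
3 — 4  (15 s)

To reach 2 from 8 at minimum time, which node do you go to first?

3

Candidate routes:
8–3–1–2: 14+6+4 = 24
8–3–1–5–2: 14+6+3+2 = 25
8–6–0–1–2: 13+2+8+4 = 27
Cheapest is 8–3–1–2 at 24 s.
So from 8 the first move is to 3.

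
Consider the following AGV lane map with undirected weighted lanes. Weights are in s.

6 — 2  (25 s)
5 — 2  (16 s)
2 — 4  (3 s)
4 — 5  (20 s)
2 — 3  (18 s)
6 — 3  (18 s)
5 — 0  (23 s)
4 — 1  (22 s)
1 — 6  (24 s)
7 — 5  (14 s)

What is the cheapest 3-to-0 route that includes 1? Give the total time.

Shortest 3→1: 3 → 6 → 1 = 42
Shortest 1→0: 1 → 4 → 2 → 5 → 0 = 64
Total via 1: 42 + 64 = 106 s.

106 s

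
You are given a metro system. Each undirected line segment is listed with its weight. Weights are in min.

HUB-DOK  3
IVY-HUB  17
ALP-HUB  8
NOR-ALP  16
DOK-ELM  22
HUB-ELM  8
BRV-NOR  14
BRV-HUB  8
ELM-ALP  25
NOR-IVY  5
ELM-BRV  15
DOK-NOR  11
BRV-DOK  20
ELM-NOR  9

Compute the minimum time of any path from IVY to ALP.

21 min

Compare a few routes:
IVY → NOR → ALP: 5+16 = 21
IVY → NOR → DOK → HUB → ALP: 5+11+3+8 = 27
IVY → HUB → ALP: 17+8 = 25
The minimum is 21 min via IVY → NOR → ALP.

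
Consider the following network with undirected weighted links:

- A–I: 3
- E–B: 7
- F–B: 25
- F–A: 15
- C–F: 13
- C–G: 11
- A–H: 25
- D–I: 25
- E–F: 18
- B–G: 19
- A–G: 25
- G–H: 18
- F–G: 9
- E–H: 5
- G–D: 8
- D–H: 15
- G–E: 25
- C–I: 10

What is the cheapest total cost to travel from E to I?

Enumerating some paths:
E → F → C → I: 18+13+10 = 41
E → H → G → C → I: 5+18+11+10 = 44
E → F → A → I: 18+15+3 = 36
E → H → A → I: 5+25+3 = 33
The minimum is 33 via E → H → A → I.

33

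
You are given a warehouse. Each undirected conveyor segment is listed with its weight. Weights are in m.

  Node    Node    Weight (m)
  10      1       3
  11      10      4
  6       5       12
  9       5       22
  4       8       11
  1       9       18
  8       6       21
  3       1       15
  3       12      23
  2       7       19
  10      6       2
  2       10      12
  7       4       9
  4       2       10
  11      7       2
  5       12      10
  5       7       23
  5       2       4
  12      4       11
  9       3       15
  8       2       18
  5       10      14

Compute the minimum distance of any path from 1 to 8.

26 m

Compare a few routes:
1–10–11–7–4–8: 3+4+2+9+11 = 29
1–10–2–4–8: 3+12+10+11 = 36
1–10–6–8: 3+2+21 = 26
1–10–2–8: 3+12+18 = 33
The minimum is 26 m via 1–10–6–8.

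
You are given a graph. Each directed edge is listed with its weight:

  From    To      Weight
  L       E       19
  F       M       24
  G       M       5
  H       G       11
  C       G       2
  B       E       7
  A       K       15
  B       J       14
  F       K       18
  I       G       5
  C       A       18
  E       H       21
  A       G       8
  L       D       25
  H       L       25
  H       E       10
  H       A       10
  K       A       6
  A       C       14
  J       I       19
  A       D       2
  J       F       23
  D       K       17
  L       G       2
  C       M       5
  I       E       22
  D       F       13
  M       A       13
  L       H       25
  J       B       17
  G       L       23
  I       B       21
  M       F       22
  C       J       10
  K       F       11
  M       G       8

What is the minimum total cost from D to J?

47

Compare a few routes:
D - K - F - M - A - C - J: 17+11+24+13+14+10 = 89
D - F - M - A - C - J: 13+24+13+14+10 = 74
D - F - K - A - C - J: 13+18+6+14+10 = 61
D - K - A - C - J: 17+6+14+10 = 47
The minimum is 47 via D - K - A - C - J.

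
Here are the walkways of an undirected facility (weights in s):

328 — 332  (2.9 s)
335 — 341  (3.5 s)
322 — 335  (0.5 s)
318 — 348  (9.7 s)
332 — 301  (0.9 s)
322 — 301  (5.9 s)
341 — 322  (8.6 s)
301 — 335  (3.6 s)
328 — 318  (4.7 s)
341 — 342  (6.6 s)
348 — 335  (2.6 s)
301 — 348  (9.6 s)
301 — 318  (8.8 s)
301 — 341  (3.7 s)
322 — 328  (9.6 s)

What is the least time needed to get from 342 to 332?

Candidate routes:
342 - 341 - 335 - 301 - 332: 6.6+3.5+3.6+0.9 = 14.6
342 - 341 - 322 - 335 - 301 - 332: 6.6+8.6+0.5+3.6+0.9 = 20.2
342 - 341 - 301 - 332: 6.6+3.7+0.9 = 11.2
342 - 341 - 335 - 322 - 301 - 332: 6.6+3.5+0.5+5.9+0.9 = 17.4
Cheapest is 342 - 341 - 301 - 332 at 11.2 s.

11.2 s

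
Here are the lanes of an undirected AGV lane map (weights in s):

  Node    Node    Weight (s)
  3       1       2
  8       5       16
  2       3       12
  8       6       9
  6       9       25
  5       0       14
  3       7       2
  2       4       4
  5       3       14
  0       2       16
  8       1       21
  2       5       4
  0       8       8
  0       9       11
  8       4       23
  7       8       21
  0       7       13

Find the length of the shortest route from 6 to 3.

32 s

Enumerating some paths:
6 - 8 - 5 - 2 - 3: 9+16+4+12 = 41
6 - 8 - 5 - 3: 9+16+14 = 39
6 - 8 - 0 - 5 - 3: 9+8+14+14 = 45
6 - 8 - 1 - 3: 9+21+2 = 32
The minimum is 32 s via 6 - 8 - 1 - 3.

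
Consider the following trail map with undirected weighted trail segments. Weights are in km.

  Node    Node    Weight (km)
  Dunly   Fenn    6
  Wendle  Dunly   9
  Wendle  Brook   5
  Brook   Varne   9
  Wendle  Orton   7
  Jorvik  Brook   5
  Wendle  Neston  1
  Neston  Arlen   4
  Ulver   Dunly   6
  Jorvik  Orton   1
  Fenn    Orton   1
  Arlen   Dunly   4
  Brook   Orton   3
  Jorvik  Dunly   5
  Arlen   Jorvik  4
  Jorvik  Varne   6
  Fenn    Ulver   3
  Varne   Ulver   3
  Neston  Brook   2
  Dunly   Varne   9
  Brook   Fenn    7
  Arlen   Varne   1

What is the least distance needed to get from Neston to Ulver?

8 km

Candidate routes:
Neston - Arlen - Varne - Ulver: 4+1+3 = 8
Neston - Brook - Fenn - Ulver: 2+7+3 = 12
Neston - Brook - Orton - Fenn - Ulver: 2+3+1+3 = 9
The minimum is 8 km via Neston - Arlen - Varne - Ulver.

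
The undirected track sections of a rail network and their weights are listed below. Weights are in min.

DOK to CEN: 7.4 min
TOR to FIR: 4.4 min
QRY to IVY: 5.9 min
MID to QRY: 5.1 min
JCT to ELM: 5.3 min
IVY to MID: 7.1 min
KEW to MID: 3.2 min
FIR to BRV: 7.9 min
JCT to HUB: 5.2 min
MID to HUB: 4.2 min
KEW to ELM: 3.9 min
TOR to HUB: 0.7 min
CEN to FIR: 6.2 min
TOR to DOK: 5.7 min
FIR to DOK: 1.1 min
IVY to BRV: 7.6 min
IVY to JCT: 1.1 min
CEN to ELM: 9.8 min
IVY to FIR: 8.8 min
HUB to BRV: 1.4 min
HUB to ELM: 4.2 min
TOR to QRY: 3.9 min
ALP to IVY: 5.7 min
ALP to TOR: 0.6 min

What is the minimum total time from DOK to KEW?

13.6 min

Compare a few routes:
DOK - FIR - TOR - HUB - MID - KEW: 1.1+4.4+0.7+4.2+3.2 = 13.6
DOK - TOR - HUB - MID - KEW: 5.7+0.7+4.2+3.2 = 13.8
Cheapest is DOK - FIR - TOR - HUB - MID - KEW at 13.6 min.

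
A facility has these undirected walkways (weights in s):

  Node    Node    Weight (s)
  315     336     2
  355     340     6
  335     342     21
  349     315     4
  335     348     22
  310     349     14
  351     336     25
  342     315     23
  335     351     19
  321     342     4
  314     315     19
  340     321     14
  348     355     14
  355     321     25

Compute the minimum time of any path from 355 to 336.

Shortest distances from 355:
355: 0
340: 6  (via 355)
348: 14  (via 355)
321: 20  (via 340)
342: 24  (via 321)
335: 36  (via 348)
315: 47  (via 342)
336: 49  (via 315)
Shortest route: 355–340–321–342–315–336 = 49 s.

49 s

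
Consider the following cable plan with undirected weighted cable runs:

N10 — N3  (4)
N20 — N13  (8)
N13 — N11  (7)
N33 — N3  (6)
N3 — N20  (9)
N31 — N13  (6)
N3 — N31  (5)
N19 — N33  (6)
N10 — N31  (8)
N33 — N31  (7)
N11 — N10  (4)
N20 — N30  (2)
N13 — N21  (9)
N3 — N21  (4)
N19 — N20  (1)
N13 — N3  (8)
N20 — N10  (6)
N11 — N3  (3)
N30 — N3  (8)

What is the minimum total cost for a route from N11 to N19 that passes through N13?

Best N11 to N13: N11–N13 costing 7
Shortest N13→N19: N13–N20–N19 = 9
Total via N13: 7 + 9 = 16.

16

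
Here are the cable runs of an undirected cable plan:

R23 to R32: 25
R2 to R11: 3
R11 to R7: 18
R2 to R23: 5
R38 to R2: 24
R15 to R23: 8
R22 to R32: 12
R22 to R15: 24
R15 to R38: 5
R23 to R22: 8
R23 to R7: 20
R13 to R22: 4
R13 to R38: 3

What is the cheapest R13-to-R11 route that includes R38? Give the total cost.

Best R13 to R38: R13–R38 costing 3
Shortest R38→R11: R38–R15–R23–R2–R11 = 21
Total via R38: 3 + 21 = 24.

24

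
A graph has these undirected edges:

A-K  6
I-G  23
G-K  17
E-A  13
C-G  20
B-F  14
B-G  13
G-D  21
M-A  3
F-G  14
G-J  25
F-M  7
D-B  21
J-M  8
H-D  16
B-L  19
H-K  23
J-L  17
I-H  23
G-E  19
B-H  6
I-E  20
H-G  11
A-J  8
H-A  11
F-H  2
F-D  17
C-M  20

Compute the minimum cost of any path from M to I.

Settle nodes by increasing distance from M:
M: 0
A: 3  (via M)
F: 7  (via M)
J: 8  (via M)
H: 9  (via F)
K: 9  (via A)
B: 15  (via H)
E: 16  (via A)
C: 20  (via M)
G: 20  (via H)
D: 24  (via F)
L: 25  (via J)
I: 32  (via H)
Shortest route: M → F → H → I = 32.

32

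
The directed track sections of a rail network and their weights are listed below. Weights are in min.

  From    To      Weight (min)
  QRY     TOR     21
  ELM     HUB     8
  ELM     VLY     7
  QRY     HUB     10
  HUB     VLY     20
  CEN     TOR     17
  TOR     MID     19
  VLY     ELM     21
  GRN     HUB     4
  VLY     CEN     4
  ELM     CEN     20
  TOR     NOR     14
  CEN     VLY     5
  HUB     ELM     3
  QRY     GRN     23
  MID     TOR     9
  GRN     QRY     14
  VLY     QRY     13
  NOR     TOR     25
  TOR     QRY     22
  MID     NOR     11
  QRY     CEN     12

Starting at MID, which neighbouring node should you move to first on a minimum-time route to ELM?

Enumerating some paths:
MID - TOR - QRY - CEN - VLY - ELM: 9+22+12+5+21 = 69
MID - TOR - QRY - HUB - ELM: 9+22+10+3 = 44
MID - TOR - QRY - GRN - HUB - ELM: 9+22+23+4+3 = 61
Cheapest is MID - TOR - QRY - HUB - ELM at 44 min.
So from MID the first move is to TOR.

TOR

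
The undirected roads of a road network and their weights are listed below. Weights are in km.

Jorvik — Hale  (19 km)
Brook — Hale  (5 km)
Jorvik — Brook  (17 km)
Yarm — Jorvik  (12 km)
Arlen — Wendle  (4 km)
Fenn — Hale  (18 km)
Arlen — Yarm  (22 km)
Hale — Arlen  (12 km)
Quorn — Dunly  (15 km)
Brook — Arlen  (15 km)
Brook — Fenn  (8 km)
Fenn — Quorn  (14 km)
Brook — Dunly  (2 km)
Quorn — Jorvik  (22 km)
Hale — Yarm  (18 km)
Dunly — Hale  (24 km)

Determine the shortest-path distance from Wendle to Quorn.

36 km

Compare a few routes:
Wendle–Arlen–Brook–Fenn–Quorn: 4+15+8+14 = 41
Wendle–Arlen–Hale–Brook–Dunly–Quorn: 4+12+5+2+15 = 38
Wendle–Arlen–Hale–Brook–Fenn–Quorn: 4+12+5+8+14 = 43
Wendle–Arlen–Brook–Dunly–Quorn: 4+15+2+15 = 36
The minimum is 36 km via Wendle–Arlen–Brook–Dunly–Quorn.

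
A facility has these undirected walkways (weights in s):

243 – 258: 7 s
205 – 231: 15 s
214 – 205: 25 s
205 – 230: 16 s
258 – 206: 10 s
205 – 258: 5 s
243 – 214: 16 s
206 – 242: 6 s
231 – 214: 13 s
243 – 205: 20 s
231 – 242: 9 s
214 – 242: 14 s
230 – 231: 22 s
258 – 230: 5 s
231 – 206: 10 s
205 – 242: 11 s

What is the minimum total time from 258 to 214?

23 s

Shortest distances from 258:
258: 0
230: 5  (via 258)
205: 5  (via 258)
243: 7  (via 258)
206: 10  (via 258)
242: 16  (via 205)
231: 20  (via 205)
214: 23  (via 243)
Shortest route: 258–243–214 = 23 s.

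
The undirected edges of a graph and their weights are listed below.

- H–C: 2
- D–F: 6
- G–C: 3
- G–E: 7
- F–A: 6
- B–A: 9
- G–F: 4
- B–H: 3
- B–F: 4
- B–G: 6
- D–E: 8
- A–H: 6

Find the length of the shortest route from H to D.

Compare a few routes:
H → B → G → F → D: 3+6+4+6 = 19
H → A → F → D: 6+6+6 = 18
H → B → F → D: 3+4+6 = 13
H → C → G → F → D: 2+3+4+6 = 15
Cheapest is H → B → F → D at 13.

13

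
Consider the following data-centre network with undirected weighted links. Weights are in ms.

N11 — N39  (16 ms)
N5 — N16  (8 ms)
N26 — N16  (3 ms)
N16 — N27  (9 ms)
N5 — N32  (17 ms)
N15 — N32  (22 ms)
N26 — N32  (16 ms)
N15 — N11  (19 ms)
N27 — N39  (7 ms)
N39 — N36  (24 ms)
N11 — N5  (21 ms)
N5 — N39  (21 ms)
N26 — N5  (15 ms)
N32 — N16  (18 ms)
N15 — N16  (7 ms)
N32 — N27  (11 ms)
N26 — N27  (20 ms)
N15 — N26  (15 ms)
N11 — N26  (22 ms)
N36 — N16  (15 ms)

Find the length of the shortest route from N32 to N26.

16 ms

Enumerating some paths:
N32 → N26: 16 = 16
N32 → N27 → N16 → N26: 11+9+3 = 23
N32 → N16 → N26: 18+3 = 21
The minimum is 16 ms via N32 → N26.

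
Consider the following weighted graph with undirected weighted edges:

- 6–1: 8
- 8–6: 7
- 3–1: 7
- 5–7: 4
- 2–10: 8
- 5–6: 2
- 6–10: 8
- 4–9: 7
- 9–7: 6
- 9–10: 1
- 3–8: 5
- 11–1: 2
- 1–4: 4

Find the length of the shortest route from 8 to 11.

14

Candidate routes:
8–6–10–9–4–1–11: 7+8+1+7+4+2 = 29
8–6–5–7–9–4–1–11: 7+2+4+6+7+4+2 = 32
8–3–1–11: 5+7+2 = 14
8–6–1–11: 7+8+2 = 17
The minimum is 14 via 8–3–1–11.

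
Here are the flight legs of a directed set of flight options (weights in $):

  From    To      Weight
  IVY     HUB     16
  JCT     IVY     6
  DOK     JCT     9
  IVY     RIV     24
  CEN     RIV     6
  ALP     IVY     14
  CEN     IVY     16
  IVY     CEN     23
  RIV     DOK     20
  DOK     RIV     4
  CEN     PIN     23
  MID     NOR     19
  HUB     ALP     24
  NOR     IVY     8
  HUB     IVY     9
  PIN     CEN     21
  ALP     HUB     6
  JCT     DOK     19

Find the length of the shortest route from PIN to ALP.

Shortest distances from PIN:
PIN: 0
CEN: 21  (via PIN)
RIV: 27  (via CEN)
IVY: 37  (via CEN)
DOK: 47  (via RIV)
HUB: 53  (via IVY)
JCT: 56  (via DOK)
ALP: 77  (via HUB)
Shortest route: PIN → CEN → IVY → HUB → ALP = $77.

$77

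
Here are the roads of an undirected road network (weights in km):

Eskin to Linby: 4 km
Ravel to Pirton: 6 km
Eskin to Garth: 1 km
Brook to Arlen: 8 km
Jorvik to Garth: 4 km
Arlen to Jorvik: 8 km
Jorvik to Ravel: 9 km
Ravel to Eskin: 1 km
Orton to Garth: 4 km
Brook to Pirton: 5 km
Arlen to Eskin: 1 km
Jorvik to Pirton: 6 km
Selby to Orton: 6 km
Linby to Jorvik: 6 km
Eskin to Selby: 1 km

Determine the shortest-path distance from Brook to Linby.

13 km

Candidate routes:
Brook → Pirton → Ravel → Eskin → Linby: 5+6+1+4 = 16
Brook → Arlen → Eskin → Linby: 8+1+4 = 13
The minimum is 13 km via Brook → Arlen → Eskin → Linby.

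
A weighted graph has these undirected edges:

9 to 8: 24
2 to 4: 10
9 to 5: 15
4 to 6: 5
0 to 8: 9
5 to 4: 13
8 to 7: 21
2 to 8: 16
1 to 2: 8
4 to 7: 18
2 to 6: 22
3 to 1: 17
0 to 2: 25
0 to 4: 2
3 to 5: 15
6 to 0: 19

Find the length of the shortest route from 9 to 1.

Candidate routes:
9 → 5 → 3 → 1: 15+15+17 = 47
9 → 5 → 4 → 2 → 1: 15+13+10+8 = 46
Cheapest is 9 → 5 → 4 → 2 → 1 at 46.

46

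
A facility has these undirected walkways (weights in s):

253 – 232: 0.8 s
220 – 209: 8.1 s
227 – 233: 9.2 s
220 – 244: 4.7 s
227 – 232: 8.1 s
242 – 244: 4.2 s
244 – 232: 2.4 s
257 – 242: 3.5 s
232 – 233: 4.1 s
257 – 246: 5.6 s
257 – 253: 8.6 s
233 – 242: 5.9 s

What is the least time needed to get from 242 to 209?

17 s

Shortest distances from 242:
242: 0
257: 3.5  (via 242)
244: 4.2  (via 242)
233: 5.9  (via 242)
232: 6.6  (via 244)
253: 7.4  (via 232)
220: 8.9  (via 244)
246: 9.1  (via 257)
227: 14.7  (via 232)
209: 17  (via 220)
Shortest route: 242–244–220–209 = 17 s.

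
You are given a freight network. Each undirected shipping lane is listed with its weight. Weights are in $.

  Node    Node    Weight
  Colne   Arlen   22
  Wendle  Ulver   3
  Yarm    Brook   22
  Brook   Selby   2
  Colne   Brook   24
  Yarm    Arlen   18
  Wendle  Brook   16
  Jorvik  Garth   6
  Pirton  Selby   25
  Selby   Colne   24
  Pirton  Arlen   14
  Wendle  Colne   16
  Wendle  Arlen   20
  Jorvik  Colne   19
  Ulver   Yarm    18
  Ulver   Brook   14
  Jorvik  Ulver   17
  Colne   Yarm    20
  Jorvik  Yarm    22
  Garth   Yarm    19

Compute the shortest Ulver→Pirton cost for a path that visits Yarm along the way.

$50

Best Ulver to Yarm: Ulver → Yarm costing 18
Shortest Yarm→Pirton: Yarm → Arlen → Pirton = 32
Total via Yarm: 18 + 32 = $50.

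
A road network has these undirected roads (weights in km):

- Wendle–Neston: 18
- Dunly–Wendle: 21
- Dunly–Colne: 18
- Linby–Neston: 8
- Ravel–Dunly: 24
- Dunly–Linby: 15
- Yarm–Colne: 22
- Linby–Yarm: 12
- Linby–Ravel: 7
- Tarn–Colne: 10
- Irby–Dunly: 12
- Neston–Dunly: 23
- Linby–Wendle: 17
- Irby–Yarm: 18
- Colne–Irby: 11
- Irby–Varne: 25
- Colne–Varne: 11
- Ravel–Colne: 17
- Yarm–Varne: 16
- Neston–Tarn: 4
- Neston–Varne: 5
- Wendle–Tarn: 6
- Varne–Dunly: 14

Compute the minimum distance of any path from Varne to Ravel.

20 km

Running Dijkstra from Varne:
Varne: 0
Neston: 5  (via Varne)
Tarn: 9  (via Neston)
Colne: 11  (via Varne)
Linby: 13  (via Neston)
Dunly: 14  (via Varne)
Wendle: 15  (via Tarn)
Yarm: 16  (via Varne)
Ravel: 20  (via Linby)
Shortest route: Varne–Neston–Linby–Ravel = 20 km.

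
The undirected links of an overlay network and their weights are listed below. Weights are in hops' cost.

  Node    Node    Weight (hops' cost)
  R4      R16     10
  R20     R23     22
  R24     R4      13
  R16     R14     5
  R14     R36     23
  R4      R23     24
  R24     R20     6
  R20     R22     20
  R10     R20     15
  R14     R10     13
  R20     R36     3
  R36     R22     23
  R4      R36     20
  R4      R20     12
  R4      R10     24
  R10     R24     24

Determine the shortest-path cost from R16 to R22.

42 hops' cost

Settle nodes by increasing distance from R16:
R16: 0
R14: 5  (via R16)
R4: 10  (via R16)
R10: 18  (via R14)
R20: 22  (via R4)
R24: 23  (via R4)
R36: 25  (via R20)
R23: 34  (via R4)
R22: 42  (via R20)
Shortest route: R16–R4–R20–R22 = 42 hops' cost.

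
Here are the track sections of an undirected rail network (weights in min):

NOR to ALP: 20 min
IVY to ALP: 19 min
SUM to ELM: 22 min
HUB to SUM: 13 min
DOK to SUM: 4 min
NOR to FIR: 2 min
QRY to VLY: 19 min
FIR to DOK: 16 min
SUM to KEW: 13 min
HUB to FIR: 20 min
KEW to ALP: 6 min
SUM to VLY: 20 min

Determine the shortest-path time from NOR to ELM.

Running Dijkstra from NOR:
NOR: 0
FIR: 2  (via NOR)
DOK: 18  (via FIR)
ALP: 20  (via NOR)
SUM: 22  (via DOK)
HUB: 22  (via FIR)
KEW: 26  (via ALP)
IVY: 39  (via ALP)
VLY: 42  (via SUM)
ELM: 44  (via SUM)
Shortest route: NOR → FIR → DOK → SUM → ELM = 44 min.

44 min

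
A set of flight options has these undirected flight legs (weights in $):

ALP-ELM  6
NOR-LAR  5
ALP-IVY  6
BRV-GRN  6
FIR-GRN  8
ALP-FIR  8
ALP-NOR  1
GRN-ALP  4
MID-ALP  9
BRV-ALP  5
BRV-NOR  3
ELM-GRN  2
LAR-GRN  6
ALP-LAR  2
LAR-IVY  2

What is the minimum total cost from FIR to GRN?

$8

Shortest distances from FIR:
FIR: 0
ALP: 8  (via FIR)
GRN: 8  (via FIR)
Shortest route: FIR–GRN = $8.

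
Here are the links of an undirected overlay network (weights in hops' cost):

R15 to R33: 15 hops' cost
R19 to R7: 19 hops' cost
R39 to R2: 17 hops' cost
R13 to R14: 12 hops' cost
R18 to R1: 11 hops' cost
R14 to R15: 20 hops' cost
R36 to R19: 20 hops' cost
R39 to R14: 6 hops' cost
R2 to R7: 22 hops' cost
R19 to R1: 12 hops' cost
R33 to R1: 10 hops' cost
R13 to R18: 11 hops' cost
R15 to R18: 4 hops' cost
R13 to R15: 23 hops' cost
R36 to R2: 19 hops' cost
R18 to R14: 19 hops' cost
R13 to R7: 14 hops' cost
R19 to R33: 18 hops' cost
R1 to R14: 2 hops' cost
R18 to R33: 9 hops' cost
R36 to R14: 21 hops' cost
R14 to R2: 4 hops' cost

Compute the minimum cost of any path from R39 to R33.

18 hops' cost

Running Dijkstra from R39:
R39: 0
R14: 6  (via R39)
R1: 8  (via R14)
R2: 10  (via R14)
R33: 18  (via R1)
Shortest route: R39 → R14 → R1 → R33 = 18 hops' cost.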